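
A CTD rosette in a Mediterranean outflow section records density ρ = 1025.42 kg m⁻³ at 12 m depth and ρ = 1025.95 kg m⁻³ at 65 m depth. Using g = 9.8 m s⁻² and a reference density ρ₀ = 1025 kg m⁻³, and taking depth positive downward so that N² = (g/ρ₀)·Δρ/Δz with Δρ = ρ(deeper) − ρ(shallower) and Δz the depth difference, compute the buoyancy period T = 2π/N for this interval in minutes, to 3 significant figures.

Δρ = 1025.95 − 1025.42 = 0.53 kg m⁻³ over Δz = 65 − 12 = 53 m.
N² = (9.8/1025) × (0.53/53) = 9.5610 × 10⁻⁵ s⁻².
N = √(9.5610 × 10⁻⁵) = 9.7780 × 10⁻³ rad s⁻¹, so T = 2π/N = 642.58 s = 10.710 min ≈ 10.7 min.
Since Δρ > 0 the layer is stably stratified.

10.7 min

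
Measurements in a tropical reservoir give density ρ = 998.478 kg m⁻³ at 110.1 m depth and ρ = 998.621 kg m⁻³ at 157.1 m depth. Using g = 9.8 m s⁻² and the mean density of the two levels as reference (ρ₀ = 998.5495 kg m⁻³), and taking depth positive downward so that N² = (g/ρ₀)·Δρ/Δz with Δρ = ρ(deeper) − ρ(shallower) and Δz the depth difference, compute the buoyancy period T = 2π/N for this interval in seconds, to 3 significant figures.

1.15 × 10³ s

Δρ = 998.621 − 998.478 = 0.143 kg m⁻³ over Δz = 157.1 − 110.1 = 47 m.
N² = (9.8/998.5495) × (0.143/47) = 2.9860 × 10⁻⁵ s⁻².
N = √(2.9860 × 10⁻⁵) = 5.4644 × 10⁻³ rad s⁻¹, so T = 2π/N = 1.1498 × 10³ s ≈ 1.15 × 10³ s.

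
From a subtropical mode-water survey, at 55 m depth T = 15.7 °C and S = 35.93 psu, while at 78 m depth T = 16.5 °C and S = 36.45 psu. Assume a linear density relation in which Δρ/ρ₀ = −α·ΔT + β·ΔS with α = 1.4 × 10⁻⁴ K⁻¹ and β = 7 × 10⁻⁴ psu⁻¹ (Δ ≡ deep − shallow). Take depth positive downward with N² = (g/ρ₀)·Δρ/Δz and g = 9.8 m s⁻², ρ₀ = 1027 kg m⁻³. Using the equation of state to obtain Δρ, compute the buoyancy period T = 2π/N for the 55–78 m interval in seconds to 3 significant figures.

606 s

ΔT = +0.8 K, ΔS = +0.52 psu (deep − shallow).
Δρ/ρ₀ = −αΔT + βΔS = -1.12 × 10⁻⁴ + 3.64 × 10⁻⁴ = 2.52 × 10⁻⁴, so Δρ ≈ 0.2588 kg m⁻³.
N² = (g/ρ₀)·Δρ/Δz = g·(Δρ/ρ₀)/Δz = 9.8 × 2.52 × 10⁻⁴ / 23 = 1.0737 × 10⁻⁴ s⁻².
N = √(1.0737 × 10⁻⁴) = 0.010362 rad s⁻¹ → T = 2π/N = 606.37 s ≈ 606 s.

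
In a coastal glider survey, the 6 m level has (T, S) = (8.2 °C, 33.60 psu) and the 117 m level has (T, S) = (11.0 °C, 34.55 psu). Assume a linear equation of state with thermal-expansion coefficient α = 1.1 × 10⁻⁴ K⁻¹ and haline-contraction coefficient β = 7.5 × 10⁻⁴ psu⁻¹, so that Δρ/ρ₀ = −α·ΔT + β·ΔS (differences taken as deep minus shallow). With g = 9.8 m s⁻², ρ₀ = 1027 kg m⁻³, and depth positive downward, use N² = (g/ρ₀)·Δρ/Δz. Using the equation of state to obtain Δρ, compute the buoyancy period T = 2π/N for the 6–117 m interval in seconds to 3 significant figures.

1.05 × 10³ s

ΔT = +2.8 K, ΔS = +0.95 psu (deep − shallow).
Δρ/ρ₀ = −αΔT + βΔS = -3.08 × 10⁻⁴ + 7.125 × 10⁻⁴ = 4.045 × 10⁻⁴, so Δρ ≈ 0.4154 kg m⁻³.
N² = (g/ρ₀)·Δρ/Δz = g·(Δρ/ρ₀)/Δz = 9.8 × 4.045 × 10⁻⁴ / 111 = 3.5713 × 10⁻⁵ s⁻².
N = √(3.5713 × 10⁻⁵) = 5.9760 × 10⁻³ rad s⁻¹ → T = 2π/N = 1.0514 × 10³ s ≈ 1.05 × 10³ s.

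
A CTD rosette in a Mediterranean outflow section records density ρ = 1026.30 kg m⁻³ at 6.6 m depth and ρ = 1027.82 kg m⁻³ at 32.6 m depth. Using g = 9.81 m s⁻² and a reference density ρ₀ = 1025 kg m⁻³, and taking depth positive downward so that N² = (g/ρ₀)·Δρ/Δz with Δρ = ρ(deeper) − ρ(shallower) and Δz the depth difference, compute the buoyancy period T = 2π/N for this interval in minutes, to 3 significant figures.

Δρ = 1027.82 − 1026.30 = 1.52 kg m⁻³ over Δz = 32.6 − 6.6 = 26 m.
N² = (9.81/1025) × (1.52/26) = 5.5952 × 10⁻⁴ s⁻².
N = √(5.5952 × 10⁻⁴) = 0.023654 rad s⁻¹, so T = 2π/N = 265.63 s = 4.4272 min ≈ 4.43 min.
N² > 0, so the interval is statically stable.

4.43 min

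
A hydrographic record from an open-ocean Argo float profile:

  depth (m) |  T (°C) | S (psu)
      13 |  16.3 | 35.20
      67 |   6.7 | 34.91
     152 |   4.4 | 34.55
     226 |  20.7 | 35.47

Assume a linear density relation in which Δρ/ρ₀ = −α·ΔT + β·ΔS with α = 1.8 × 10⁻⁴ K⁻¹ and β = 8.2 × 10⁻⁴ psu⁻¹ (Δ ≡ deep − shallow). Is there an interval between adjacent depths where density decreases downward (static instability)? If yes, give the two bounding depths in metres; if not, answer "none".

152–226 m

Evaluate Δρ/ρ₀ = −αΔT + βΔS across each adjacent pair:
  13–67 m: −αΔT+βΔS = −(1.8 × 10⁻⁴)(-9.6)+(8.2 × 10⁻⁴)(-0.29) = 1.5 × 10⁻³ → stable
  67–152 m: −αΔT+βΔS = −(1.8 × 10⁻⁴)(-2.3)+(8.2 × 10⁻⁴)(-0.36) = 1.2 × 10⁻⁴ → stable
  152–226 m: −αΔT+βΔS = −(1.8 × 10⁻⁴)(+16.3)+(8.2 × 10⁻⁴)(+0.92) = -2.2 × 10⁻³ → UNSTABLE
The 152–226 m interval has Δρ < 0: lighter water underlies denser water.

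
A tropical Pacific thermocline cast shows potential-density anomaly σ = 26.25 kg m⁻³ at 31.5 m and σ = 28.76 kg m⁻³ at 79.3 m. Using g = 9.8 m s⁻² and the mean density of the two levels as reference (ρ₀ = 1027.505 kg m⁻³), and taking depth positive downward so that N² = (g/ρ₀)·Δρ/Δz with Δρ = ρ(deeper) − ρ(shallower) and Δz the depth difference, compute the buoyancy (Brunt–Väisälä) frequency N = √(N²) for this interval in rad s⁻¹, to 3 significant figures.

0.0224 rad s⁻¹

Δρ = 1028.76 − 1026.25 = 2.51 kg m⁻³ over Δz = 79.3 − 31.5 = 47.8 m.
N² = (9.8/1027.505) × (2.51/47.8) = 5.0083 × 10⁻⁴ s⁻².
N = √(5.0083 × 10⁻⁴) = 0.022379 rad s⁻¹ ≈ 0.0224 rad s⁻¹.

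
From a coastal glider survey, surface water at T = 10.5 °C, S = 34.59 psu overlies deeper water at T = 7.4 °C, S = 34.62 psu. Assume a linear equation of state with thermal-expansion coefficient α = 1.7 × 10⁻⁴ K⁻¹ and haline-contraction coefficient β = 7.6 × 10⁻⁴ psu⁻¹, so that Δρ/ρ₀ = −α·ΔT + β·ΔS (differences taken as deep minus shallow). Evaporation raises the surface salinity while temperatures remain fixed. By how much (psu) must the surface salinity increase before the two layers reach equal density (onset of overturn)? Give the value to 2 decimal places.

0.72 psu

Neutral buoyancy requires −α(T_deep − T_surf) + β(S_deep − S_surf′) = 0.
S_surf′ = S_deep − (α/β)·ΔT = 34.62 − (1.7 × 10⁻⁴/7.6 × 10⁻⁴)·(-3.1) = 35.3134 psu.
Increase required: 35.3134 − 34.59 = 0.7234 psu.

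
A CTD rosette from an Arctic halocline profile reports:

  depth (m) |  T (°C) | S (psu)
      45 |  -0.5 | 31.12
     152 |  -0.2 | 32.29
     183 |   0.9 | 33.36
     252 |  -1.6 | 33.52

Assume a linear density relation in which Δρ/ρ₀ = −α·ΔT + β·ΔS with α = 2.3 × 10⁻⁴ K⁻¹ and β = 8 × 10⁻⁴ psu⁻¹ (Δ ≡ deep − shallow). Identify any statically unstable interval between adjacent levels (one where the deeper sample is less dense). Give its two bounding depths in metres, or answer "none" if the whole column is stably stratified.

none

Evaluate Δρ/ρ₀ = −αΔT + βΔS across each adjacent pair:
  45–152 m: −αΔT+βΔS = −(2.3 × 10⁻⁴)(+0.3)+(8 × 10⁻⁴)(+1.17) = 8.7 × 10⁻⁴ → stable
  152–183 m: −αΔT+βΔS = −(2.3 × 10⁻⁴)(+1.1)+(8 × 10⁻⁴)(+1.07) = 6.0 × 10⁻⁴ → stable
  183–252 m: −αΔT+βΔS = −(2.3 × 10⁻⁴)(-2.5)+(8 × 10⁻⁴)(+0.16) = 7.0 × 10⁻⁴ → stable
Every interval has Δρ > 0: the column is stably stratified throughout.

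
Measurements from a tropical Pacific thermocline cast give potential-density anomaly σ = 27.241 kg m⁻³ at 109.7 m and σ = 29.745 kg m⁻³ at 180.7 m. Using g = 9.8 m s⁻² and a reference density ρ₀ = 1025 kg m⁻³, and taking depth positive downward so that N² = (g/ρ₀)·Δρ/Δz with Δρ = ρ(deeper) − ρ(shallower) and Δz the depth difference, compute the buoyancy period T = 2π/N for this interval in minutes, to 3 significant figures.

5.70 min

Δρ = 1029.745 − 1027.241 = 2.504 kg m⁻³ over Δz = 180.7 − 109.7 = 71 m.
N² = (9.8/1025) × (2.504/71) = 3.3719 × 10⁻⁴ s⁻².
N = √(3.3719 × 10⁻⁴) = 0.018363 rad s⁻¹, so T = 2π/N = 342.17 s = 5.7028 min ≈ 5.70 min.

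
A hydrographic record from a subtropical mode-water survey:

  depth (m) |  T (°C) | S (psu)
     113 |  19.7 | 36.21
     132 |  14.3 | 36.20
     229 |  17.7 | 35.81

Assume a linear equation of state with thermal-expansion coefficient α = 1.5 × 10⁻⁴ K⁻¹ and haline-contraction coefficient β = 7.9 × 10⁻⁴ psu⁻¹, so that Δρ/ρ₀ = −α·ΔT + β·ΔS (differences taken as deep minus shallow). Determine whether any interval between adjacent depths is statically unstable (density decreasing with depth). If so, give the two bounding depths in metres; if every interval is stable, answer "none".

Evaluate Δρ/ρ₀ = −αΔT + βΔS across each adjacent pair:
  113–132 m: −αΔT+βΔS = −(1.5 × 10⁻⁴)(-5.4)+(7.9 × 10⁻⁴)(-0.01) = 8.0 × 10⁻⁴ → stable
  132–229 m: −αΔT+βΔS = −(1.5 × 10⁻⁴)(+3.4)+(7.9 × 10⁻⁴)(-0.39) = -8.2 × 10⁻⁴ → UNSTABLE
The 132–229 m interval has Δρ < 0: lighter water underlies denser water.

132–229 m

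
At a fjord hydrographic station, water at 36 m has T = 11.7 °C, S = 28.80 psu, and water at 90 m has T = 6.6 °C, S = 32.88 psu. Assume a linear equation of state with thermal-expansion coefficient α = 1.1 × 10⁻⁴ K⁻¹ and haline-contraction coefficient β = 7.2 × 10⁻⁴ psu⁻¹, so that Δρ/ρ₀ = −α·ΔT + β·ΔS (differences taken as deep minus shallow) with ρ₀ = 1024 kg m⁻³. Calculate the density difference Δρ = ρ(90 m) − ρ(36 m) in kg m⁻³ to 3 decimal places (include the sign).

+3.583 kg m⁻³

ΔT = -5.1 K, ΔS = +4.08 psu (deep − shallow).
Δρ/ρ₀ = −(1.1 × 10⁻⁴)(-5.1) + (7.2 × 10⁻⁴)(+4.08) = 3.4986 × 10⁻³.
Δρ = 1024 × (3.4986 × 10⁻³) = +3.583 kg m⁻³.
Positive Δρ: denser below, stable.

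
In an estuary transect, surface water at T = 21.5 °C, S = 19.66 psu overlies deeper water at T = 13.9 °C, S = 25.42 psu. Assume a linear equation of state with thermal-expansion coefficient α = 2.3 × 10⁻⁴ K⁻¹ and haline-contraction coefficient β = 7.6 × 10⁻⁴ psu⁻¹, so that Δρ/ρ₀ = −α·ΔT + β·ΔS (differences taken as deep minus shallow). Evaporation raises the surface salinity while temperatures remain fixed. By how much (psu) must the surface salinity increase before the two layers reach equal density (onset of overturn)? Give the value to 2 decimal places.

8.06 psu

Neutral buoyancy requires −α(T_deep − T_surf) + β(S_deep − S_surf′) = 0.
S_surf′ = S_deep − (α/β)·ΔT = 25.42 − (2.3 × 10⁻⁴/7.6 × 10⁻⁴)·(-7.6) = 27.7200 psu.
Increase required: 27.7200 − 19.66 = 8.0600 psu.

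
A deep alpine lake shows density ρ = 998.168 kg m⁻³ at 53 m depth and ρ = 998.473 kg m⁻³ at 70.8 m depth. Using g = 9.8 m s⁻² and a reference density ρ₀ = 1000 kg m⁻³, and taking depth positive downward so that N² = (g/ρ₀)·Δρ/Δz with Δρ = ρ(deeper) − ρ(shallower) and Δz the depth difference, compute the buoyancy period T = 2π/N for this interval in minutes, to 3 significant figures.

Δρ = 998.473 − 998.168 = 0.305 kg m⁻³ over Δz = 70.8 − 53 = 17.8 m.
N² = (9.8/1000) × (0.305/17.8) = 1.6792 × 10⁻⁴ s⁻².
N = √(1.6792 × 10⁻⁴) = 0.012958 rad s⁻¹, so T = 2π/N = 484.89 s = 8.0815 min ≈ 8.08 min.

8.08 min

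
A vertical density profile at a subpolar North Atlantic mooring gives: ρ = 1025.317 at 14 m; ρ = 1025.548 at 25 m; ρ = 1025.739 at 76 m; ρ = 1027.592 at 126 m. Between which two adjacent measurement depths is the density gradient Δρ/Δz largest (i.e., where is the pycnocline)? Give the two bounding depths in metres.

76–126 m

Compute the density gradient over each adjacent pair:
  14–25 m: Δρ/Δz = 0.231/11 = 0.021 kg m⁻⁴
  25–76 m: Δρ/Δz = 0.191/51 = 3.7 × 10⁻³ kg m⁻⁴
  76–126 m: Δρ/Δz = 1.853/50 = 0.037 kg m⁻⁴
The largest gradient is in the 76–126 m interval — the pycnocline.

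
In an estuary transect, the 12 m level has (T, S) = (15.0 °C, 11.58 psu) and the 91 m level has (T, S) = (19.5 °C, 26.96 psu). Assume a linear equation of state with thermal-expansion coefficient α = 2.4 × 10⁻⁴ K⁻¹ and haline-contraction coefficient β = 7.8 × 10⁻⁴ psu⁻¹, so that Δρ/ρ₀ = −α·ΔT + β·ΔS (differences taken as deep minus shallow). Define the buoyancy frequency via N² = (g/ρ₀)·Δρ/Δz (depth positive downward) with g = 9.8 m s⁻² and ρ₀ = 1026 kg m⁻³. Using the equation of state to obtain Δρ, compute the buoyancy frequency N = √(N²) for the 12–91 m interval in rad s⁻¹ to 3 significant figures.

ΔT = +4.5 K, ΔS = +15.38 psu (deep − shallow).
Δρ/ρ₀ = −αΔT + βΔS = -1.08 × 10⁻³ + 0.0119964 = 0.0109164, so Δρ ≈ 11.20 kg m⁻³.
N² = (g/ρ₀)·Δρ/Δz = g·(Δρ/ρ₀)/Δz = 9.8 × 0.0109164 / 79 = 1.3542 × 10⁻³ s⁻².
N = √(1.3542 × 10⁻³) = 0.036799 rad s⁻¹ ≈ 0.0368 rad s⁻¹.

0.0368 rad s⁻¹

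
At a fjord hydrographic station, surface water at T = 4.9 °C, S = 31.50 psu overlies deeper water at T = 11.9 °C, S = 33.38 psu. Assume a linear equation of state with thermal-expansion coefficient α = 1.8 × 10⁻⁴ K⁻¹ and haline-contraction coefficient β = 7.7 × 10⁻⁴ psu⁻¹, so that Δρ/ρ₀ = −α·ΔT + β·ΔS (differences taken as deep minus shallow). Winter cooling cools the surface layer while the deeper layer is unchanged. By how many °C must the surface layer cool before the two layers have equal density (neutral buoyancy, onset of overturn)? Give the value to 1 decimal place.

1.0 °C

Neutral buoyancy requires Δρ = 0, i.e. −α(T_deep − T_surf′) + β(S_deep − S_surf) = 0.
T_surf′ = T_deep − (β/α)·ΔS = 11.9 − (7.7 × 10⁻⁴/1.8 × 10⁻⁴)·(+1.88) = 3.858 °C.
Cooling required: 4.9 − (3.858) = 1.042 °C.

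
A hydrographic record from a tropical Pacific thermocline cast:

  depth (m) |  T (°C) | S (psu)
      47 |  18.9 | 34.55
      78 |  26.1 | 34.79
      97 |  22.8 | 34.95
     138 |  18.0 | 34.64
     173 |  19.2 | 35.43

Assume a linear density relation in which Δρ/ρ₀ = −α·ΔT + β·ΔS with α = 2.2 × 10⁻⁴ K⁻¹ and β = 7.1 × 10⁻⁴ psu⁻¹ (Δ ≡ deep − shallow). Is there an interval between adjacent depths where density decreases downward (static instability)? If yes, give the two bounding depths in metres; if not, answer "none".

47–78 m

Evaluate Δρ/ρ₀ = −αΔT + βΔS across each adjacent pair:
  47–78 m: −αΔT+βΔS = −(2.2 × 10⁻⁴)(+7.2)+(7.1 × 10⁻⁴)(+0.24) = -1.4 × 10⁻³ → UNSTABLE
  78–97 m: −αΔT+βΔS = −(2.2 × 10⁻⁴)(-3.3)+(7.1 × 10⁻⁴)(+0.16) = 8.4 × 10⁻⁴ → stable
  97–138 m: −αΔT+βΔS = −(2.2 × 10⁻⁴)(-4.8)+(7.1 × 10⁻⁴)(-0.31) = 8.4 × 10⁻⁴ → stable
  138–173 m: −αΔT+βΔS = −(2.2 × 10⁻⁴)(+1.2)+(7.1 × 10⁻⁴)(+0.79) = 3.0 × 10⁻⁴ → stable
The 47–78 m interval has Δρ < 0: lighter water underlies denser water.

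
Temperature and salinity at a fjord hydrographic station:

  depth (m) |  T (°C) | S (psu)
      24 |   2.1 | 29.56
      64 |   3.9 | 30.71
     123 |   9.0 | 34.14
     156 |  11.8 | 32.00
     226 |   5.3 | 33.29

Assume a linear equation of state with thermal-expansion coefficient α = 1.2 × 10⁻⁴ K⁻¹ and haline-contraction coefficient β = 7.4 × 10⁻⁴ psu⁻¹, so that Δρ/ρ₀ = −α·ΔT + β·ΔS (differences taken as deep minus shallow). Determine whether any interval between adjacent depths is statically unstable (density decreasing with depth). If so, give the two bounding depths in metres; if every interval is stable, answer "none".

Evaluate Δρ/ρ₀ = −αΔT + βΔS across each adjacent pair:
  24–64 m: −αΔT+βΔS = −(1.2 × 10⁻⁴)(+1.8)+(7.4 × 10⁻⁴)(+1.15) = 6.3 × 10⁻⁴ → stable
  64–123 m: −αΔT+βΔS = −(1.2 × 10⁻⁴)(+5.1)+(7.4 × 10⁻⁴)(+3.43) = 1.9 × 10⁻³ → stable
  123–156 m: −αΔT+βΔS = −(1.2 × 10⁻⁴)(+2.8)+(7.4 × 10⁻⁴)(-2.14) = -1.9 × 10⁻³ → UNSTABLE
  156–226 m: −αΔT+βΔS = −(1.2 × 10⁻⁴)(-6.5)+(7.4 × 10⁻⁴)(+1.29) = 1.7 × 10⁻³ → stable
The 123–156 m interval has Δρ < 0: lighter water underlies denser water.

123–156 m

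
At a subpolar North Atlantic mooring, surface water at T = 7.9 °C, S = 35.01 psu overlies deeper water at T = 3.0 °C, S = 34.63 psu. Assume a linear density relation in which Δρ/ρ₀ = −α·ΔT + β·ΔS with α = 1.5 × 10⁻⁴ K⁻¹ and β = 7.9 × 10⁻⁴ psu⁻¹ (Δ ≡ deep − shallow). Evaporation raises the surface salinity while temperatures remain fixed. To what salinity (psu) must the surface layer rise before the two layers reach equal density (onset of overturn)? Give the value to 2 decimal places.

35.56 psu

Neutral buoyancy requires −α(T_deep − T_surf) + β(S_deep − S_surf′) = 0.
S_surf′ = S_deep − (α/β)·ΔT = 34.63 − (1.5 × 10⁻⁴/7.9 × 10⁻⁴)·(-4.9) = 35.5604 psu.
Increase required: 35.5604 − 35.01 = 0.5504 psu.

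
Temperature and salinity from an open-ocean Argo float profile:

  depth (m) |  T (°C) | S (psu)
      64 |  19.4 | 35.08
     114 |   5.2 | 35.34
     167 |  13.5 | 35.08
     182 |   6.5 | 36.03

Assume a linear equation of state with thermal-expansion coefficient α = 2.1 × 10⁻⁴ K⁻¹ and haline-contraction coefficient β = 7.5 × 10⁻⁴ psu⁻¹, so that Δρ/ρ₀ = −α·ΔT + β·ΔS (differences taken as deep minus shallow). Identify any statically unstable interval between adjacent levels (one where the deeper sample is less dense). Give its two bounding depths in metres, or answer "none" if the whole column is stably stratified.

Evaluate Δρ/ρ₀ = −αΔT + βΔS across each adjacent pair:
  64–114 m: −αΔT+βΔS = −(2.1 × 10⁻⁴)(-14.2)+(7.5 × 10⁻⁴)(+0.26) = 3.2 × 10⁻³ → stable
  114–167 m: −αΔT+βΔS = −(2.1 × 10⁻⁴)(+8.3)+(7.5 × 10⁻⁴)(-0.26) = -1.9 × 10⁻³ → UNSTABLE
  167–182 m: −αΔT+βΔS = −(2.1 × 10⁻⁴)(-7.0)+(7.5 × 10⁻⁴)(+0.95) = 2.2 × 10⁻³ → stable
The 114–167 m interval has Δρ < 0: lighter water underlies denser water.

114–167 m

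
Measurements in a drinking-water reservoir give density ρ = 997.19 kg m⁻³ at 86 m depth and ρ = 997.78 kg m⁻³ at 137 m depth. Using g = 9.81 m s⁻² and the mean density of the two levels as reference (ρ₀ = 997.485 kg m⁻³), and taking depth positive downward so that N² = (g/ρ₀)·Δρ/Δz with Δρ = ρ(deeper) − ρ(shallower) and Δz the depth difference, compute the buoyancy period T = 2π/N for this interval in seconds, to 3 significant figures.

Δρ = 997.78 − 997.19 = 0.59 kg m⁻³ over Δz = 137 − 86 = 51 m.
N² = (9.81/997.485) × (0.59/51) = 1.1377 × 10⁻⁴ s⁻².
N = √(1.1377 × 10⁻⁴) = 0.010666 rad s⁻¹, so T = 2π/N = 589.09 s ≈ 589 s.

589 s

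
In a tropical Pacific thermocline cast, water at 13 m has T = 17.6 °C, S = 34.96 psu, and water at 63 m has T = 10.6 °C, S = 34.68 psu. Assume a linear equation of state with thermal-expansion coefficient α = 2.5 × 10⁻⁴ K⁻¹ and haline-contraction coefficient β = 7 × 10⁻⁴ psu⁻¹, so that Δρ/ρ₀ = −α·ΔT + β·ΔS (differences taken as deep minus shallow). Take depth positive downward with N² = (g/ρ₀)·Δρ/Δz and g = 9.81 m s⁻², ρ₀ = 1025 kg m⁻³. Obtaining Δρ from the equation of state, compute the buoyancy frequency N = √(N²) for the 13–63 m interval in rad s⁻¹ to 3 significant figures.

0.0175 rad s⁻¹

ΔT = -7.0 K, ΔS = -0.28 psu (deep − shallow).
Δρ/ρ₀ = −αΔT + βΔS = 1.75 × 10⁻³ − 1.96 × 10⁻⁴ = 1.554 × 10⁻³, so Δρ ≈ 1.593 kg m⁻³.
N² = (g/ρ₀)·Δρ/Δz = g·(Δρ/ρ₀)/Δz = 9.81 × 1.554 × 10⁻³ / 50 = 3.0489 × 10⁻⁴ s⁻².
N = √(3.0489 × 10⁻⁴) = 0.017461 rad s⁻¹ ≈ 0.0175 rad s⁻¹.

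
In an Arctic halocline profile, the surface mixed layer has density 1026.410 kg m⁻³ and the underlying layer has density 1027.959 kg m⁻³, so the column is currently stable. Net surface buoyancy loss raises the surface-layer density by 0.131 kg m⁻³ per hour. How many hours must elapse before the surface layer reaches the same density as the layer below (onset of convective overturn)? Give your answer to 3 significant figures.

Density deficit of the surface layer: 1027.959 − 1026.410 = 1.549 kg m⁻³.
Required change = 1.549 / 0.131 = 11.8 hours.

11.8 hours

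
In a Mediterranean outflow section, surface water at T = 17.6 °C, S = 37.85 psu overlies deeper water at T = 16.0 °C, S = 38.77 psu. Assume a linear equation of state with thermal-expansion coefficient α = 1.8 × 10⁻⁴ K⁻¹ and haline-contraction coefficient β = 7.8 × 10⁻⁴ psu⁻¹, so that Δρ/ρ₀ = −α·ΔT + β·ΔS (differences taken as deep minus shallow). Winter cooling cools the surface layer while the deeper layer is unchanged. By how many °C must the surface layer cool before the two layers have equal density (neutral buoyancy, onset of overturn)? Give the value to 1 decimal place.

Neutral buoyancy requires Δρ = 0, i.e. −α(T_deep − T_surf′) + β(S_deep − S_surf) = 0.
T_surf′ = T_deep − (β/α)·ΔS = 16.0 − (7.8 × 10⁻⁴/1.8 × 10⁻⁴)·(+0.92) = 12.013 °C.
Cooling required: 17.6 − (12.013) = 5.587 °C.

5.6 °C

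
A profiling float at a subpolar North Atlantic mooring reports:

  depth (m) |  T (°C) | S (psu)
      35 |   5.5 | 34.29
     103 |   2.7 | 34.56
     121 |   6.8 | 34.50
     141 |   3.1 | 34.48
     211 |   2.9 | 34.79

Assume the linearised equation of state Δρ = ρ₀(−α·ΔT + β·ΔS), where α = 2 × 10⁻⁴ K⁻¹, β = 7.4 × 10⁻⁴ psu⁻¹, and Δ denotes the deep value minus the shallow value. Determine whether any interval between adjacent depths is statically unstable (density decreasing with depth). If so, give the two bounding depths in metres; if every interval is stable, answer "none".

103–121 m

Evaluate Δρ/ρ₀ = −αΔT + βΔS across each adjacent pair:
  35–103 m: −αΔT+βΔS = −(2 × 10⁻⁴)(-2.8)+(7.4 × 10⁻⁴)(+0.27) = 7.6 × 10⁻⁴ → stable
  103–121 m: −αΔT+βΔS = −(2 × 10⁻⁴)(+4.1)+(7.4 × 10⁻⁴)(-0.06) = -8.6 × 10⁻⁴ → UNSTABLE
  121–141 m: −αΔT+βΔS = −(2 × 10⁻⁴)(-3.7)+(7.4 × 10⁻⁴)(-0.02) = 7.3 × 10⁻⁴ → stable
  141–211 m: −αΔT+βΔS = −(2 × 10⁻⁴)(-0.2)+(7.4 × 10⁻⁴)(+0.31) = 2.7 × 10⁻⁴ → stable
The 103–121 m interval has Δρ < 0: lighter water underlies denser water.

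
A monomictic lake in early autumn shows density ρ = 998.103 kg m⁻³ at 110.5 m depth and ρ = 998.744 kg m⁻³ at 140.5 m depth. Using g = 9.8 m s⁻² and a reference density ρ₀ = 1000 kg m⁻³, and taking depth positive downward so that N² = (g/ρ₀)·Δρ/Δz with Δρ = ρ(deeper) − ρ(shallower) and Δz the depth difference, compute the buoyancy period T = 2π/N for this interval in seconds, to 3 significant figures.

434 s

Δρ = 998.744 − 998.103 = 0.641 kg m⁻³ over Δz = 140.5 − 110.5 = 30 m.
N² = (9.8/1000) × (0.641/30) = 2.0939 × 10⁻⁴ s⁻².
N = √(2.0939 × 10⁻⁴) = 0.014470 rad s⁻¹, so T = 2π/N = 434.22 s ≈ 434 s.
N² > 0, so the interval is statically stable.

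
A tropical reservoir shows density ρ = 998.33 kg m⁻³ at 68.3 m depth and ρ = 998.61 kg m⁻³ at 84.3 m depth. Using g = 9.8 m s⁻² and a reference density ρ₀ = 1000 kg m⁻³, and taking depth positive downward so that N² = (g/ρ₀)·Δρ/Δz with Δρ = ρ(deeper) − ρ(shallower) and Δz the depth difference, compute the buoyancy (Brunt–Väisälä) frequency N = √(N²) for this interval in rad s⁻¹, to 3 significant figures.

0.0131 rad s⁻¹

Δρ = 998.61 − 998.33 = 0.28 kg m⁻³ over Δz = 84.3 − 68.3 = 16 m.
N² = (9.8/1000) × (0.28/16) = 1.7150 × 10⁻⁴ s⁻².
N = √(1.7150 × 10⁻⁴) = 0.013096 rad s⁻¹ ≈ 0.0131 rad s⁻¹.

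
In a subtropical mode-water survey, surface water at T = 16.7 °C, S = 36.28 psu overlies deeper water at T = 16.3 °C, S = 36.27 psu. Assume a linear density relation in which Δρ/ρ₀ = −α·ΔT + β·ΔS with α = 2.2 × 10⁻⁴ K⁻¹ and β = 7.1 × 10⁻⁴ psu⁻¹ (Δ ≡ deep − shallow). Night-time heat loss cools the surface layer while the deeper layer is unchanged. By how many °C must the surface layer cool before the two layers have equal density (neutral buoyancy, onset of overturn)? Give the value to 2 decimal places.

Neutral buoyancy requires Δρ = 0, i.e. −α(T_deep − T_surf′) + β(S_deep − S_surf) = 0.
T_surf′ = T_deep − (β/α)·ΔS = 16.3 − (7.1 × 10⁻⁴/2.2 × 10⁻⁴)·(-0.01) = 16.3323 °C.
Cooling required: 16.7 − (16.3323) = 0.3677 °C.

0.37 °C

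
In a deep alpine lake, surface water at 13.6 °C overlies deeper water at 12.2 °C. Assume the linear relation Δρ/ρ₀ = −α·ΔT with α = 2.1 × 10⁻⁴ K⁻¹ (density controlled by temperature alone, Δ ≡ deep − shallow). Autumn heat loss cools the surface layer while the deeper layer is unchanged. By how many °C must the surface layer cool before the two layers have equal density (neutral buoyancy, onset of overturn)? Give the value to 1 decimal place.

With temperature the only control, equal density requires T_surf′ = T_deep.
T_surf′ = 12.2 °C.
Cooling required: 13.6 − 12.2 = 1.4 °C.

1.4 °C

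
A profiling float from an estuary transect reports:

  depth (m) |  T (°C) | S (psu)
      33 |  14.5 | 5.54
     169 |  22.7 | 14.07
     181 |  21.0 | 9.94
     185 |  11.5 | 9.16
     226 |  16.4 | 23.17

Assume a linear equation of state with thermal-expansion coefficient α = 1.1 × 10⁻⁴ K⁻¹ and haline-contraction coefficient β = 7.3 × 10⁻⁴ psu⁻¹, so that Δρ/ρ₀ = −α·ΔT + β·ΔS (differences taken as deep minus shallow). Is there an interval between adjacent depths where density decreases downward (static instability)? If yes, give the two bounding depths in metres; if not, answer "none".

Evaluate Δρ/ρ₀ = −αΔT + βΔS across each adjacent pair:
  33–169 m: −αΔT+βΔS = −(1.1 × 10⁻⁴)(+8.2)+(7.3 × 10⁻⁴)(+8.53) = 5.3 × 10⁻³ → stable
  169–181 m: −αΔT+βΔS = −(1.1 × 10⁻⁴)(-1.7)+(7.3 × 10⁻⁴)(-4.13) = -2.8 × 10⁻³ → UNSTABLE
  181–185 m: −αΔT+βΔS = −(1.1 × 10⁻⁴)(-9.5)+(7.3 × 10⁻⁴)(-0.78) = 4.8 × 10⁻⁴ → stable
  185–226 m: −αΔT+βΔS = −(1.1 × 10⁻⁴)(+4.9)+(7.3 × 10⁻⁴)(+14.01) = 9.7 × 10⁻³ → stable
The 169–181 m interval has Δρ < 0: lighter water underlies denser water.

169–181 m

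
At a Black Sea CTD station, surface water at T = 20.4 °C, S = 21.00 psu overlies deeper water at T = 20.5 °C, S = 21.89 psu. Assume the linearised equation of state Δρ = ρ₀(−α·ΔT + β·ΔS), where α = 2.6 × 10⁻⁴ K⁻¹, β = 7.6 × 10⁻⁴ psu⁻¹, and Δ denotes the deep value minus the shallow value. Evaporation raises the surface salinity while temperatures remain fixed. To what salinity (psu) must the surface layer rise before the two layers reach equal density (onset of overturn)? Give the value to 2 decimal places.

Neutral buoyancy requires −α(T_deep − T_surf) + β(S_deep − S_surf′) = 0.
S_surf′ = S_deep − (α/β)·ΔT = 21.89 − (2.6 × 10⁻⁴/7.6 × 10⁻⁴)·(+0.1) = 21.8558 psu.
Increase required: 21.8558 − 21.00 = 0.8558 psu.

21.86 psu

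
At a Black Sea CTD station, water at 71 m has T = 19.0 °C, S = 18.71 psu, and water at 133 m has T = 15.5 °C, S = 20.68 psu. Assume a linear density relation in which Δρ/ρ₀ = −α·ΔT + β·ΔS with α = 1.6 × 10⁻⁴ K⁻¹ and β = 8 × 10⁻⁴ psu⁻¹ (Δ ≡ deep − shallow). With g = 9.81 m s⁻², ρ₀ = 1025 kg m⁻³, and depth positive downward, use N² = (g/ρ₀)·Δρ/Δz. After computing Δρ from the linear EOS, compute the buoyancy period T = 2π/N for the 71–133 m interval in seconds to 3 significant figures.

342 s

ΔT = -3.5 K, ΔS = +1.97 psu (deep − shallow).
Δρ/ρ₀ = −αΔT + βΔS = 5.60 × 10⁻⁴ + 1.576 × 10⁻³ = 2.136 × 10⁻³, so Δρ ≈ 2.189 kg m⁻³.
N² = (g/ρ₀)·Δρ/Δz = g·(Δρ/ρ₀)/Δz = 9.81 × 2.136 × 10⁻³ / 62 = 3.3797 × 10⁻⁴ s⁻².
N = √(3.3797 × 10⁻⁴) = 0.018384 rad s⁻¹ → T = 2π/N = 341.77 s ≈ 342 s.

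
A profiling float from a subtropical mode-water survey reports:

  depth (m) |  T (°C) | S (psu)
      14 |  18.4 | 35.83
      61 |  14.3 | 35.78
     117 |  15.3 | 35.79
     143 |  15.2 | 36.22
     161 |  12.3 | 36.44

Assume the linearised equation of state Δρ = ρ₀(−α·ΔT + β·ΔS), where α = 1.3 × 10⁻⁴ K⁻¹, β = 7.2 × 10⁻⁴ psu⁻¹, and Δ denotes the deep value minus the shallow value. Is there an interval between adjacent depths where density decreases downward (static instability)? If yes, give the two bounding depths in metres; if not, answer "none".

Evaluate Δρ/ρ₀ = −αΔT + βΔS across each adjacent pair:
  14–61 m: −αΔT+βΔS = −(1.3 × 10⁻⁴)(-4.1)+(7.2 × 10⁻⁴)(-0.05) = 5.0 × 10⁻⁴ → stable
  61–117 m: −αΔT+βΔS = −(1.3 × 10⁻⁴)(+1.0)+(7.2 × 10⁻⁴)(+0.01) = -1.2 × 10⁻⁴ → UNSTABLE
  117–143 m: −αΔT+βΔS = −(1.3 × 10⁻⁴)(-0.1)+(7.2 × 10⁻⁴)(+0.43) = 3.2 × 10⁻⁴ → stable
  143–161 m: −αΔT+βΔS = −(1.3 × 10⁻⁴)(-2.9)+(7.2 × 10⁻⁴)(+0.22) = 5.4 × 10⁻⁴ → stable
The 61–117 m interval has Δρ < 0: lighter water underlies denser water.

61–117 m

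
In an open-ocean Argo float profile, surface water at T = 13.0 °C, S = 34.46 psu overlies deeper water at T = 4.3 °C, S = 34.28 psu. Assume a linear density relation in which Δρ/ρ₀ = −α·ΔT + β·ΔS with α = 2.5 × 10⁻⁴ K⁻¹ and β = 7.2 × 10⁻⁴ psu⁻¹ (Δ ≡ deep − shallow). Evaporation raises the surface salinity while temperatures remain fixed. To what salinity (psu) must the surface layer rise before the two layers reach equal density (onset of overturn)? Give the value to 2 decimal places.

37.30 psu

Neutral buoyancy requires −α(T_deep − T_surf) + β(S_deep − S_surf′) = 0.
S_surf′ = S_deep − (α/β)·ΔT = 34.28 − (2.5 × 10⁻⁴/7.2 × 10⁻⁴)·(-8.7) = 37.3008 psu.
Increase required: 37.3008 − 34.46 = 2.8408 psu.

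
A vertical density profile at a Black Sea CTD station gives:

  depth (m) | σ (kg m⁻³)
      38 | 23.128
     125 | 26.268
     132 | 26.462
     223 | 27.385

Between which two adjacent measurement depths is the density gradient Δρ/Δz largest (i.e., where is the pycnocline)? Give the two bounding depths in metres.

38–125 m

Compute the density gradient over each adjacent pair:
  38–125 m: Δρ/Δz = 3.140/87 = 0.036 kg m⁻⁴
  125–132 m: Δρ/Δz = 0.194/7 = 0.028 kg m⁻⁴
  132–223 m: Δρ/Δz = 0.923/91 = 0.010 kg m⁻⁴
The largest gradient is in the 38–125 m interval — the pycnocline.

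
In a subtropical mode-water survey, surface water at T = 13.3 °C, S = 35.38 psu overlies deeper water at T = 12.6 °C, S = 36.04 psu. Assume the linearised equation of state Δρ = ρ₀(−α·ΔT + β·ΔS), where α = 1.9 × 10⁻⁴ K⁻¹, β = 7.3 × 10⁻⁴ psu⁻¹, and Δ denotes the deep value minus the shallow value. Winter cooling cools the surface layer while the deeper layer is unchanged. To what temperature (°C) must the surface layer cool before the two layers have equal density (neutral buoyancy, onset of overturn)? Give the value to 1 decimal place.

Neutral buoyancy requires Δρ = 0, i.e. −α(T_deep − T_surf′) + β(S_deep − S_surf) = 0.
T_surf′ = T_deep − (β/α)·ΔS = 12.6 − (7.3 × 10⁻⁴/1.9 × 10⁻⁴)·(+0.66) = 10.064 °C.
Cooling required: 13.3 − (10.064) = 3.236 °C.

10.1 °C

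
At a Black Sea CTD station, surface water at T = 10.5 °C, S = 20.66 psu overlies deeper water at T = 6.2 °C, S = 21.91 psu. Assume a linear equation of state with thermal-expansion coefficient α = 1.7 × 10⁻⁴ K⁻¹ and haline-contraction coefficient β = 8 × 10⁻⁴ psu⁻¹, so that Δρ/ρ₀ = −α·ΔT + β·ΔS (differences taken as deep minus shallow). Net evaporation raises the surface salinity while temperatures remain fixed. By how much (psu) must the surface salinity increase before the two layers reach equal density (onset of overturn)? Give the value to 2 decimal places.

Neutral buoyancy requires −α(T_deep − T_surf) + β(S_deep − S_surf′) = 0.
S_surf′ = S_deep − (α/β)·ΔT = 21.91 − (1.7 × 10⁻⁴/8 × 10⁻⁴)·(-4.3) = 22.8238 psu.
Increase required: 22.8238 − 20.66 = 2.1638 psu.

2.16 psu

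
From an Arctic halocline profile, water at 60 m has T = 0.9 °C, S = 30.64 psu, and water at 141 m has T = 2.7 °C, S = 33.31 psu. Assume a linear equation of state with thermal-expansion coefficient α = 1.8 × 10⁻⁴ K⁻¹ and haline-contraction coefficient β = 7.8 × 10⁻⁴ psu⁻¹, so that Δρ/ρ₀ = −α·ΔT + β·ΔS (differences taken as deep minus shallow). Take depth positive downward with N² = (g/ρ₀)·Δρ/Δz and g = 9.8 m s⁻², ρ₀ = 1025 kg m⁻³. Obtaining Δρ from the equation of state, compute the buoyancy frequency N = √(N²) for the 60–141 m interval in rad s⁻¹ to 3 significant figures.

0.0146 rad s⁻¹

ΔT = +1.8 K, ΔS = +2.67 psu (deep − shallow).
Δρ/ρ₀ = −αΔT + βΔS = -3.24 × 10⁻⁴ + 2.0826 × 10⁻³ = 1.7586 × 10⁻³, so Δρ ≈ 1.803 kg m⁻³.
N² = (g/ρ₀)·Δρ/Δz = g·(Δρ/ρ₀)/Δz = 9.8 × 1.7586 × 10⁻³ / 81 = 2.1277 × 10⁻⁴ s⁻².
N = √(2.1277 × 10⁻⁴) = 0.014587 rad s⁻¹ ≈ 0.0146 rad s⁻¹.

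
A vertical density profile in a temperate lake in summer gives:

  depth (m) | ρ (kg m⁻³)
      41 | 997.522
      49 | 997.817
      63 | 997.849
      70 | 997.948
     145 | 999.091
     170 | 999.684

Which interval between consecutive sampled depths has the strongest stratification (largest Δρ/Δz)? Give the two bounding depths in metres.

Compute the density gradient over each adjacent pair:
  41–49 m: Δρ/Δz = 0.295/8 = 0.037 kg m⁻⁴
  49–63 m: Δρ/Δz = 0.032/14 = 2.3 × 10⁻³ kg m⁻⁴
  63–70 m: Δρ/Δz = 0.099/7 = 0.014 kg m⁻⁴
  70–145 m: Δρ/Δz = 1.143/75 = 0.015 kg m⁻⁴
  145–170 m: Δρ/Δz = 0.593/25 = 0.024 kg m⁻⁴
The largest gradient is in the 41–49 m interval — the pycnocline.

41–49 m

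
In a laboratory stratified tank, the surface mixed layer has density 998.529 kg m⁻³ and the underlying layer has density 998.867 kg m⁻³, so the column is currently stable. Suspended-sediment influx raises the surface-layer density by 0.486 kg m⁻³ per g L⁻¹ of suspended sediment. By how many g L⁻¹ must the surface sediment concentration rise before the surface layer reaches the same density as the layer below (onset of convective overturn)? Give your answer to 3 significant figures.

0.695 g L⁻¹

Density deficit of the surface layer: 998.867 − 998.529 = 0.338 kg m⁻³.
Required change = 0.338 / 0.486 = 0.695 g L⁻¹.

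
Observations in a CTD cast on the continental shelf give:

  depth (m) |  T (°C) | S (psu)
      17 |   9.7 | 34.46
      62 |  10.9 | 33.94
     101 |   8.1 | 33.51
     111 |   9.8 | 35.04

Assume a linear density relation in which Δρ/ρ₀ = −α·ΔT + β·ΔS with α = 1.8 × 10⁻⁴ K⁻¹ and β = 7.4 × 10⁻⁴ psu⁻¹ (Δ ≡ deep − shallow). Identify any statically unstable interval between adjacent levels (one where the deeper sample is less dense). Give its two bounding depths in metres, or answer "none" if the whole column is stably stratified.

Evaluate Δρ/ρ₀ = −αΔT + βΔS across each adjacent pair:
  17–62 m: −αΔT+βΔS = −(1.8 × 10⁻⁴)(+1.2)+(7.4 × 10⁻⁴)(-0.52) = -6.0 × 10⁻⁴ → UNSTABLE
  62–101 m: −αΔT+βΔS = −(1.8 × 10⁻⁴)(-2.8)+(7.4 × 10⁻⁴)(-0.43) = 1.9 × 10⁻⁴ → stable
  101–111 m: −αΔT+βΔS = −(1.8 × 10⁻⁴)(+1.7)+(7.4 × 10⁻⁴)(+1.53) = 8.3 × 10⁻⁴ → stable
The 17–62 m interval has Δρ < 0: lighter water underlies denser water.

17–62 m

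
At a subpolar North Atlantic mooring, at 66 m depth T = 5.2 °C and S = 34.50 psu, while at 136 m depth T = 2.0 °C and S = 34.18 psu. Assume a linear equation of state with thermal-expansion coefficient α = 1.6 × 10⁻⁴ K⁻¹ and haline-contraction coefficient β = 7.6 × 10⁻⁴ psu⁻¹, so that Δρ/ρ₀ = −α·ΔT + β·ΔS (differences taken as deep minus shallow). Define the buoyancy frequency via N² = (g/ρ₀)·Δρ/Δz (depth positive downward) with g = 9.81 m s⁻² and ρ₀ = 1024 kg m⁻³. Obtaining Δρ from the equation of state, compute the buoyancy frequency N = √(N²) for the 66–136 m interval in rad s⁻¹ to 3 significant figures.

ΔT = -3.2 K, ΔS = -0.32 psu (deep − shallow).
Δρ/ρ₀ = −αΔT + βΔS = 5.12 × 10⁻⁴ − 2.432 × 10⁻⁴ = 2.688 × 10⁻⁴, so Δρ ≈ 0.2753 kg m⁻³.
N² = (g/ρ₀)·Δρ/Δz = g·(Δρ/ρ₀)/Δz = 9.81 × 2.688 × 10⁻⁴ / 70 = 3.7670 × 10⁻⁵ s⁻².
N = √(3.7670 × 10⁻⁵) = 6.1376 × 10⁻³ rad s⁻¹ ≈ 6.14 × 10⁻³ rad s⁻¹.

6.14 × 10⁻³ rad s⁻¹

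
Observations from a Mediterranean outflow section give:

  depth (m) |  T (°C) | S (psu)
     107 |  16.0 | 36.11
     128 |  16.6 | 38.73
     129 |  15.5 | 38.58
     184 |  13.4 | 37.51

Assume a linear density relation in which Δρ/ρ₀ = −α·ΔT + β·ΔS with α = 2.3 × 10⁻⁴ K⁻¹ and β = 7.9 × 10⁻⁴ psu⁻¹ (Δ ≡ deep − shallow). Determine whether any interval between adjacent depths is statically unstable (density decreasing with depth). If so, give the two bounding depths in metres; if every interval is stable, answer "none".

129–184 m

Evaluate Δρ/ρ₀ = −αΔT + βΔS across each adjacent pair:
  107–128 m: −αΔT+βΔS = −(2.3 × 10⁻⁴)(+0.6)+(7.9 × 10⁻⁴)(+2.62) = 1.9 × 10⁻³ → stable
  128–129 m: −αΔT+βΔS = −(2.3 × 10⁻⁴)(-1.1)+(7.9 × 10⁻⁴)(-0.15) = 1.3 × 10⁻⁴ → stable
  129–184 m: −αΔT+βΔS = −(2.3 × 10⁻⁴)(-2.1)+(7.9 × 10⁻⁴)(-1.07) = -3.6 × 10⁻⁴ → UNSTABLE
The 129–184 m interval has Δρ < 0: lighter water underlies denser water.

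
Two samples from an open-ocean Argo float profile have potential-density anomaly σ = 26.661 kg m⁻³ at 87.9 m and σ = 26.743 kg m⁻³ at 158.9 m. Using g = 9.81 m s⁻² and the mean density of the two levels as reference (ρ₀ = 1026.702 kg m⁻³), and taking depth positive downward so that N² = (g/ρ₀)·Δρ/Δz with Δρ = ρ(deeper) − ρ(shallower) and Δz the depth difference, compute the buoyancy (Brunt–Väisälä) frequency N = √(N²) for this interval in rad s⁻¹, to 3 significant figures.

3.32 × 10⁻³ rad s⁻¹

Δρ = 1026.743 − 1026.661 = 0.082 kg m⁻³ over Δz = 158.9 − 87.9 = 71 m.
N² = (9.81/1026.702) × (0.082/71) = 1.1035 × 10⁻⁵ s⁻².
N = √(1.1035 × 10⁻⁵) = 3.3219 × 10⁻³ rad s⁻¹ ≈ 3.32 × 10⁻³ rad s⁻¹.
A positive N² confirms static stability across the interval.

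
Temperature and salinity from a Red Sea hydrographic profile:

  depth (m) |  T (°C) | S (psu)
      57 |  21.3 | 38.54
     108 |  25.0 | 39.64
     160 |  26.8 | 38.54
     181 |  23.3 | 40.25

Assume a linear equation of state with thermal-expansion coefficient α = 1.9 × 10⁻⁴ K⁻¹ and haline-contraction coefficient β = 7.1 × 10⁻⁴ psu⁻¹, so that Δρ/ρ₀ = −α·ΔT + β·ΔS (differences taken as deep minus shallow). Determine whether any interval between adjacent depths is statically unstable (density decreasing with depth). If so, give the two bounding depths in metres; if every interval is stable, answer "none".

Evaluate Δρ/ρ₀ = −αΔT + βΔS across each adjacent pair:
  57–108 m: −αΔT+βΔS = −(1.9 × 10⁻⁴)(+3.7)+(7.1 × 10⁻⁴)(+1.10) = 7.8 × 10⁻⁵ → stable
  108–160 m: −αΔT+βΔS = −(1.9 × 10⁻⁴)(+1.8)+(7.1 × 10⁻⁴)(-1.10) = -1.1 × 10⁻³ → UNSTABLE
  160–181 m: −αΔT+βΔS = −(1.9 × 10⁻⁴)(-3.5)+(7.1 × 10⁻⁴)(+1.71) = 1.9 × 10⁻³ → stable
The 108–160 m interval has Δρ < 0: lighter water underlies denser water.

108–160 m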